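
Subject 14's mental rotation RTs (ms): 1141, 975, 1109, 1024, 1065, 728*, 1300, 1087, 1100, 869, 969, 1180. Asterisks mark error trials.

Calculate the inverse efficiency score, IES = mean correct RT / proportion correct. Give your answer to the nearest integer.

Correct trials (n=11): 1141, 975, 1109, 1024, 1065, 1300, 1087, 1100, 869, 969, 1180
Mean correct RT = 11819/11 = 1074.4545 ms
Proportion correct = 11/12
IES = 1074.4545 / (11/12) = 1172.132 ms

1172 ms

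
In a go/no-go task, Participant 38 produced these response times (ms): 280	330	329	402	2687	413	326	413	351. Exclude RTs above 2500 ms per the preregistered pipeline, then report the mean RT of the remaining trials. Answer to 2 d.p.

Excluded: 2687
Retained (n=8): Σ = 2844
Mean = 2844/8 = 355.5000

355.50 ms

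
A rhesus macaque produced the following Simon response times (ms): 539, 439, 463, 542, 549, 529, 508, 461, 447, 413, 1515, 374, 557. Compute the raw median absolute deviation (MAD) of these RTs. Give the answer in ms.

Sorted: 374, 413, 439, 447, 461, 463, 508, 529, 539, 542, 549, 557, 1515 → median = 508
|x − 508|: 31, 69, 45, 34, 41, 21, 0, 47, 61, 95, 1007, 134, 49
Sorted deviations: 0, 21, 31, 34, 41, 45, 47, 49, 61, 69, 95, 134, 1007 → MAD = 47

47 ms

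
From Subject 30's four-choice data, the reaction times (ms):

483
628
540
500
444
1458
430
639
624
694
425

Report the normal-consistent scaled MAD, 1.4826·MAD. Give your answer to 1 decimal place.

Sorted: 425, 430, 444, 483, 500, 540, 624, 628, 639, 694, 1458 → median = 540
|x − 540| sorted: 0, 40, 57, 84, 88, 96, 99, 110, 115, 154, 918 → MAD = 96
Robust SD ≈ 1.4826 × 96 = 142.330

142.3 ms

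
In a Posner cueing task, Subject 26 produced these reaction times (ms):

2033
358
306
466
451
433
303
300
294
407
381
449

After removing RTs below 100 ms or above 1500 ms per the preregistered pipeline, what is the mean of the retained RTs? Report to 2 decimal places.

Excluded: 2033
Retained (n=11): Σ = 4148
Mean = 4148/11 = 377.0909

377.09 ms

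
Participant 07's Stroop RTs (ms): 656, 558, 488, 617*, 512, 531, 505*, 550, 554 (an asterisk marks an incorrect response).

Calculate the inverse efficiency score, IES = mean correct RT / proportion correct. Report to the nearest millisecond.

Correct trials (n=7): 656, 558, 488, 512, 531, 550, 554
Mean correct RT = 3849/7 = 549.8571 ms
Proportion correct = 7/9
IES = 549.8571 / (7/9) = 706.959 ms

707 ms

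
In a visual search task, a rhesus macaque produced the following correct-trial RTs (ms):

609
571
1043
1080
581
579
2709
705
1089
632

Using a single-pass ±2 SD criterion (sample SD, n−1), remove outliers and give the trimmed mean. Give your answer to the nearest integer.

n = 10, ΣRT = 9598, M = 959.800
Σ(x−M)² = 3832863.60; s = √(3832863.60/9) = 652.590
Cutoffs: 959.800 ± 2·652.590 → [-345.4, 2265.0]
Outside: 2709 → excluded.
Retained (n=9): Σ = 6889, mean = 6889/9 = 765.444

765 ms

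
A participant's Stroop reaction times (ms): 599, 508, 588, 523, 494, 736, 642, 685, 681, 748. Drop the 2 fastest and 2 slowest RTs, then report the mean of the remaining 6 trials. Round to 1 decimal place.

Sorted: 494, 508, 523, 588, 599, 642, 681, 685, 736, 748
Drop lowest 2 (494, 508) and highest 2 (736, 748)
Remaining (n=6): Σ = 3718, mean = 3718/6 = 619.667

619.7 ms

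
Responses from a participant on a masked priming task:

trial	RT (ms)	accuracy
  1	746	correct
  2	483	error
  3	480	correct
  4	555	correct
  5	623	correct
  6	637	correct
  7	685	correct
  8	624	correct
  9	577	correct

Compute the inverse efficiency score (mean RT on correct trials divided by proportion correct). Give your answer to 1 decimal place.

Correct trials (n=8): 746, 480, 555, 623, 637, 685, 624, 577
Mean correct RT = 4927/8 = 615.8750 ms
Proportion correct = 8/9
IES = 615.8750 / (8/9) = 692.859 ms

692.9 ms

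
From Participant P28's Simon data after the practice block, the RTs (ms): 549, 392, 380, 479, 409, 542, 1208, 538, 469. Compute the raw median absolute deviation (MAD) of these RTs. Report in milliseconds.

Sorted: 380, 392, 409, 469, 479, 538, 542, 549, 1208 → median = 479
|x − 479|: 70, 87, 99, 0, 70, 63, 729, 59, 10
Sorted deviations: 0, 10, 59, 63, 70, 70, 87, 99, 729 → MAD = 70

70 ms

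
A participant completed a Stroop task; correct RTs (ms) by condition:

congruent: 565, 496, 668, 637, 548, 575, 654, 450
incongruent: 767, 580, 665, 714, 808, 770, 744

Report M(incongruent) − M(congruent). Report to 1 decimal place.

M(congruent) = 4593/8 = 574.125
M(incongruent) = 5048/7 = 721.143
Difference = 721.143 − 574.125 = 147.018 ms

147.0 ms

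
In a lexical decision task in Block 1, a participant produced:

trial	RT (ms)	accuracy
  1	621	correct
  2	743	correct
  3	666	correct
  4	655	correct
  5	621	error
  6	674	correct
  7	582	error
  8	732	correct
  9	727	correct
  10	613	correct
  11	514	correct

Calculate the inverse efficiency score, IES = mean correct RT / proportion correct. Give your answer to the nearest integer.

807 ms

Correct trials (n=9): 621, 743, 666, 655, 674, 732, 727, 613, 514
Mean correct RT = 5945/9 = 660.5556 ms
Proportion correct = 9/11
IES = 660.5556 / (9/11) = 807.346 ms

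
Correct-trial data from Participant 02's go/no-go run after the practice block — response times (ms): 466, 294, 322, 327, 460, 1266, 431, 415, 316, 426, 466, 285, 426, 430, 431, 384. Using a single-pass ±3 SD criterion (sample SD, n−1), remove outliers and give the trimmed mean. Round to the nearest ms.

392 ms

n = 16, ΣRT = 7145, M = 446.562
Σ(x−M)² = 775163.94; s = √(775163.94/15) = 227.327
Cutoffs: 446.562 ± 3·227.327 → [-235.4, 1128.5]
Outside: 1266 → excluded.
Retained (n=15): Σ = 5879, mean = 5879/15 = 391.933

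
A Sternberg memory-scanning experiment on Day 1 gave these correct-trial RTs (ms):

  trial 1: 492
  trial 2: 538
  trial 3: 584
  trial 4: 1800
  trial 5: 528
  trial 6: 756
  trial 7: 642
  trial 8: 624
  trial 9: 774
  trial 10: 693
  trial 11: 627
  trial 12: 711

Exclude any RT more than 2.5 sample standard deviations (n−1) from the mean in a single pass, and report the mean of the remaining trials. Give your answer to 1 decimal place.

633.5 ms

n = 12, ΣRT = 8769, M = 730.750
Σ(x−M)² = 1334452.25; s = √(1334452.25/11) = 348.301
Cutoffs: 730.750 ± 2.5·348.301 → [-140.0, 1601.5]
Outside: 1800 → excluded.
Retained (n=11): Σ = 6969, mean = 6969/11 = 633.545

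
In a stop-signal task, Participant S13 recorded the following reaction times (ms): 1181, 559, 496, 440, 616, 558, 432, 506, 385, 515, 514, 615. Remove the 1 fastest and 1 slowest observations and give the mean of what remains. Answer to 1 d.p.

525.1 ms

Sorted: 385, 432, 440, 496, 506, 514, 515, 558, 559, 615, 616, 1181
Drop lowest 1 (385) and highest 1 (1181)
Remaining (n=10): Σ = 5251, mean = 5251/10 = 525.100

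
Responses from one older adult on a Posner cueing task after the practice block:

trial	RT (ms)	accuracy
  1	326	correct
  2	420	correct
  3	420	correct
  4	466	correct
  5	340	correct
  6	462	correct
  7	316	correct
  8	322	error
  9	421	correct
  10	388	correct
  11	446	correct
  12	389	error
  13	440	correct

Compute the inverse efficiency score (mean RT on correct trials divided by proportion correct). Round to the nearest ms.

478 ms

Correct trials (n=11): 326, 420, 420, 466, 340, 462, 316, 421, 388, 446, 440
Mean correct RT = 4445/11 = 404.0909 ms
Proportion correct = 11/13
IES = 404.0909 / (11/13) = 477.562 ms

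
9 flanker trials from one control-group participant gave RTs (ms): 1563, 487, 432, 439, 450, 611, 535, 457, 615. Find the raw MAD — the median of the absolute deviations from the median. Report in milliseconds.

48 ms

Sorted: 432, 439, 450, 457, 487, 535, 611, 615, 1563 → median = 487
|x − 487|: 1076, 0, 55, 48, 37, 124, 48, 30, 128
Sorted deviations: 0, 30, 37, 48, 48, 55, 124, 128, 1076 → MAD = 48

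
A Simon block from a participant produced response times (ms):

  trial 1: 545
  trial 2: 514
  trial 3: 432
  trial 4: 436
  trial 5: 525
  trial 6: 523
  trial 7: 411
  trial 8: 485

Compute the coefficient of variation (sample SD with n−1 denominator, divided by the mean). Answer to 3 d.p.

0.105

n = 8, Σ = 3871, M = 483.8750
Σ(x−M)² = 18160.875; s = √(18160.875/7) = 50.9354
CV = 50.9354 / 483.8750 = 0.10527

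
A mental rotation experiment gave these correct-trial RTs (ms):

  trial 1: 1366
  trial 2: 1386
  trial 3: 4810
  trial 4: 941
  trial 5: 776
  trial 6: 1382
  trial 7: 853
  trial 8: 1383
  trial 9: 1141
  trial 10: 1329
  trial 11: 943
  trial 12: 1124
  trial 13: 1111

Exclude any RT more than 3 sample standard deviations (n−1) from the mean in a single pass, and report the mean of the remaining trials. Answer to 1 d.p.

1144.6 ms

n = 13, ΣRT = 18545, M = 1426.538
Σ(x−M)² = 12960843.23; s = √(12960843.23/12) = 1039.264
Cutoffs: 1426.538 ± 3·1039.264 → [-1691.3, 4544.3]
Outside: 4810 → excluded.
Retained (n=12): Σ = 13735, mean = 13735/12 = 1144.583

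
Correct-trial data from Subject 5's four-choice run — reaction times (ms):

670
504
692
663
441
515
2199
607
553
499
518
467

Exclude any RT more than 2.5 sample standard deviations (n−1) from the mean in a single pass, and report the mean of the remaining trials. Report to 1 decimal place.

557.2 ms

n = 12, ΣRT = 8328, M = 694.000
Σ(x−M)² = 2546696.00; s = √(2546696.00/11) = 481.163
Cutoffs: 694.000 ± 2.5·481.163 → [-508.9, 1896.9]
Outside: 2199 → excluded.
Retained (n=11): Σ = 6129, mean = 6129/11 = 557.182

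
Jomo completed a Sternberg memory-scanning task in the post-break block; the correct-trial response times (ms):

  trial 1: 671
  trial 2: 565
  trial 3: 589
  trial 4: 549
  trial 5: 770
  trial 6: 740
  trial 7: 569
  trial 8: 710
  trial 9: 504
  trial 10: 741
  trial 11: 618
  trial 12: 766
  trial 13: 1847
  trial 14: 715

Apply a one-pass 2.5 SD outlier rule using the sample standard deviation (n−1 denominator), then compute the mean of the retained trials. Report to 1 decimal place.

n = 14, ΣRT = 10354, M = 739.571
Σ(x−M)² = 1423037.43; s = √(1423037.43/13) = 330.854
Cutoffs: 739.571 ± 2.5·330.854 → [-87.6, 1566.7]
Outside: 1847 → excluded.
Retained (n=13): Σ = 8507, mean = 8507/13 = 654.385

654.4 ms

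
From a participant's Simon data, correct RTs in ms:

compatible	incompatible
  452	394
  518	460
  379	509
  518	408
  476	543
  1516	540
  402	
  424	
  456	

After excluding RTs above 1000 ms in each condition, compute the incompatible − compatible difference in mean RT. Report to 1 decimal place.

22.5 ms

compatible: exclude 1516
M(compatible) = 3625/8 = 453.125
M(incompatible) = 2854/6 = 475.667
Difference = 475.667 − 453.125 = 22.542 ms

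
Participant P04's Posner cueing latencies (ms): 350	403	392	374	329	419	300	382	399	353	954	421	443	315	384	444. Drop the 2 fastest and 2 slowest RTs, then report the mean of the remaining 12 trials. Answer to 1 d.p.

Sorted: 300, 315, 329, 350, 353, 374, 382, 384, 392, 399, 403, 419, 421, 443, 444, 954
Drop lowest 2 (300, 315) and highest 2 (444, 954)
Remaining (n=12): Σ = 4649, mean = 4649/12 = 387.417

387.4 ms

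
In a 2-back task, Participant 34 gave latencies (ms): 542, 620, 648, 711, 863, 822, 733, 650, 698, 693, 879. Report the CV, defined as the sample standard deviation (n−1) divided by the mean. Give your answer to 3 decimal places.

0.146

n = 11, Σ = 7859, M = 714.4545
Σ(x−M)² = 109026.727; s = √(109026.727/10) = 104.4159
CV = 104.4159 / 714.4545 = 0.14615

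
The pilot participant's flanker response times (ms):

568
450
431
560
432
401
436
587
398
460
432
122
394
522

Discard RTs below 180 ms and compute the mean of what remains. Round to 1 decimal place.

467.0 ms

Excluded: 122
Retained (n=13): Σ = 6071
Mean = 6071/13 = 467.0000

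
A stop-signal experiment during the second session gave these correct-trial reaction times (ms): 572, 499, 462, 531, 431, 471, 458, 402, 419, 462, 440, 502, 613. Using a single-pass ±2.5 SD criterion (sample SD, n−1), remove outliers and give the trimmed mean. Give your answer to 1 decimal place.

n = 13, ΣRT = 6262, M = 481.692
Σ(x−M)² = 44580.77; s = √(44580.77/12) = 60.951
Cutoffs: 481.692 ± 2.5·60.951 → [329.3, 634.1]
No RTs fall outside the cutoffs; all 13 retained. Mean = 6262/13 = 481.692

481.7 ms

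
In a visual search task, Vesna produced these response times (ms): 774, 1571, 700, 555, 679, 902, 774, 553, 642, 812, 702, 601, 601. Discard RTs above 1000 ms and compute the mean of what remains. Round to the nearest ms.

691 ms

Excluded: 1571
Retained (n=12): Σ = 8295
Mean = 8295/12 = 691.2500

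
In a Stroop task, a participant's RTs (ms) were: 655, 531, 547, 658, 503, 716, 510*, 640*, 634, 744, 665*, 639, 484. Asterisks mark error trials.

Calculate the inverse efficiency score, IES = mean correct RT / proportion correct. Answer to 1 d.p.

Correct trials (n=10): 655, 531, 547, 658, 503, 716, 634, 744, 639, 484
Mean correct RT = 6111/10 = 611.1000 ms
Proportion correct = 10/13
IES = 611.1000 / (10/13) = 794.430 ms

794.4 ms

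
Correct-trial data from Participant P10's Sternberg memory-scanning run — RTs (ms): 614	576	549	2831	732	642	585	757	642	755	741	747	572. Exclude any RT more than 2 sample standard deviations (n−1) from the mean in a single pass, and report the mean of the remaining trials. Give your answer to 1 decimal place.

659.3 ms

n = 13, ΣRT = 10743, M = 826.385
Σ(x−M)² = 4426609.08; s = √(4426609.08/12) = 607.358
Cutoffs: 826.385 ± 2·607.358 → [-388.3, 2041.1]
Outside: 2831 → excluded.
Retained (n=12): Σ = 7912, mean = 7912/12 = 659.333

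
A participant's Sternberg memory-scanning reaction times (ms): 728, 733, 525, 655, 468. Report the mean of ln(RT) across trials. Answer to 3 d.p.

ln(RT): 6.5903, 6.5971, 6.2634, 6.4846, 6.1485
Σ ln(RT) = 32.0839
Mean = 32.0839/5 = 6.41679

6.417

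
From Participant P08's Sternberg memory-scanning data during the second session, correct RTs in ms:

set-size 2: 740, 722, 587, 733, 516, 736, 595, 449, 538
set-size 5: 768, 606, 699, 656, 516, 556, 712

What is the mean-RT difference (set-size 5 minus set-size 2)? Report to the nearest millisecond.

M(set-size 2) = 5616/9 = 624.000
M(set-size 5) = 4513/7 = 644.714
Difference = 644.714 − 624.000 = 20.714 ms

21 ms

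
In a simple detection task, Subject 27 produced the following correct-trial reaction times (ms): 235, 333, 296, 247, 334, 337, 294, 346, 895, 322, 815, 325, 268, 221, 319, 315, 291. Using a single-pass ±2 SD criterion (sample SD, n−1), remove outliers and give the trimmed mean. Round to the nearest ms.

n = 17, ΣRT = 6193, M = 364.294
Σ(x−M)² = 570833.53; s = √(570833.53/16) = 188.884
Cutoffs: 364.294 ± 2·188.884 → [-13.5, 742.1]
Outside: 815, 895 → excluded.
Retained (n=15): Σ = 4483, mean = 4483/15 = 298.867

299 ms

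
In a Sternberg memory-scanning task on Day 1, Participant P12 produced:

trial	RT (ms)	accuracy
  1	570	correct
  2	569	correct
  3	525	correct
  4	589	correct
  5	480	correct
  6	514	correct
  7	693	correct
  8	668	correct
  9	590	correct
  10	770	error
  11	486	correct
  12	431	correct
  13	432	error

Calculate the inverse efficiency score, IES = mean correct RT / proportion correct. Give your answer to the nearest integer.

657 ms

Correct trials (n=11): 570, 569, 525, 589, 480, 514, 693, 668, 590, 486, 431
Mean correct RT = 6115/11 = 555.9091 ms
Proportion correct = 11/13
IES = 555.9091 / (11/13) = 656.983 ms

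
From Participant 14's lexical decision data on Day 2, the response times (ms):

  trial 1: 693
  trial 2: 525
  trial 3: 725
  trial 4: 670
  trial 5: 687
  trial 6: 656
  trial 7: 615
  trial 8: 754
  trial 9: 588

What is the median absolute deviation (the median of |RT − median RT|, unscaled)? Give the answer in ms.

Sorted: 525, 588, 615, 656, 670, 687, 693, 725, 754 → median = 670
|x − 670|: 23, 145, 55, 0, 17, 14, 55, 84, 82
Sorted deviations: 0, 14, 17, 23, 55, 55, 82, 84, 145 → MAD = 55

55 ms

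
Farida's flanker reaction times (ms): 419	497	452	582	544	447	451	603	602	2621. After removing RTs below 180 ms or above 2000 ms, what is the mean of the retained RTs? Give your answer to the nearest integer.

Excluded: 2621
Retained (n=9): Σ = 4597
Mean = 4597/9 = 510.7778

511 ms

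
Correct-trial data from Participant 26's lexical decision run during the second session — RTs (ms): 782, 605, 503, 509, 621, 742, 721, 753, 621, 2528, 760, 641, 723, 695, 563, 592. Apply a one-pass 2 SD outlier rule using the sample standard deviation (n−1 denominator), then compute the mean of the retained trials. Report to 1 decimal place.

655.4 ms

n = 16, ΣRT = 12359, M = 772.438
Σ(x−M)² = 3404231.94; s = √(3404231.94/15) = 476.391
Cutoffs: 772.438 ± 2·476.391 → [-180.3, 1725.2]
Outside: 2528 → excluded.
Retained (n=15): Σ = 9831, mean = 9831/15 = 655.400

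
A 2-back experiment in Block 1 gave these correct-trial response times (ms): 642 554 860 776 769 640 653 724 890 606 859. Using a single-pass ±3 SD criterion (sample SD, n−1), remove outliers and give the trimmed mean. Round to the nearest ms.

n = 11, ΣRT = 7973, M = 724.818
Σ(x−M)² = 130643.64; s = √(130643.64/10) = 114.299
Cutoffs: 724.818 ± 3·114.299 → [381.9, 1067.7]
No RTs fall outside the cutoffs; all 11 retained. Mean = 7973/11 = 724.818

725 ms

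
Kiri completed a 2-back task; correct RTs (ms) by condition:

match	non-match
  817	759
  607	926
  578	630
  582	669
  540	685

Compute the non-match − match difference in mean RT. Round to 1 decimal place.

109.0 ms

M(match) = 3124/5 = 624.800
M(non-match) = 3669/5 = 733.800
Difference = 733.800 − 624.800 = 109.000 ms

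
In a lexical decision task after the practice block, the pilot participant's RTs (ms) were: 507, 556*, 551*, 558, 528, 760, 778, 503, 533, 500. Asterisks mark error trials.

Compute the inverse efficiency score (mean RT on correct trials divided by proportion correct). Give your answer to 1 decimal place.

729.2 ms

Correct trials (n=8): 507, 558, 528, 760, 778, 503, 533, 500
Mean correct RT = 4667/8 = 583.3750 ms
Proportion correct = 8/10
IES = 583.3750 / (8/10) = 729.219 ms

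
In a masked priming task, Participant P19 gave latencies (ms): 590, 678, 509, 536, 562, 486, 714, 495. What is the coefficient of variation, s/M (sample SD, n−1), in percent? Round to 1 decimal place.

14.9%

n = 8, Σ = 4570, M = 571.2500
Σ(x−M)² = 50409.500; s = √(50409.500/7) = 84.8608
CV = 84.8608 / 571.2500 = 0.14855 = 14.855%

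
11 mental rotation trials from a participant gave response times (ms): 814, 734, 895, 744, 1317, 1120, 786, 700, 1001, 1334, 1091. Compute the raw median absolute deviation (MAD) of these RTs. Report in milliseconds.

161 ms

Sorted: 700, 734, 744, 786, 814, 895, 1001, 1091, 1120, 1317, 1334 → median = 895
|x − 895|: 81, 161, 0, 151, 422, 225, 109, 195, 106, 439, 196
Sorted deviations: 0, 81, 106, 109, 151, 161, 195, 196, 225, 422, 439 → MAD = 161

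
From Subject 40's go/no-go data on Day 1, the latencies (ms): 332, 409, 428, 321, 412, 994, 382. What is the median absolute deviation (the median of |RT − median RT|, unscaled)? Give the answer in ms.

Sorted: 321, 332, 382, 409, 412, 428, 994 → median = 409
|x − 409|: 77, 0, 19, 88, 3, 585, 27
Sorted deviations: 0, 3, 19, 27, 77, 88, 585 → MAD = 27

27 ms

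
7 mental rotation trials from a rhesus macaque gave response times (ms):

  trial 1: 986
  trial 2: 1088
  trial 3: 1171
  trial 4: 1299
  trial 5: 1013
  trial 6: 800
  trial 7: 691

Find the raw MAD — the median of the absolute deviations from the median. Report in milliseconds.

Sorted: 691, 800, 986, 1013, 1088, 1171, 1299 → median = 1013
|x − 1013|: 27, 75, 158, 286, 0, 213, 322
Sorted deviations: 0, 27, 75, 158, 213, 286, 322 → MAD = 158

158 ms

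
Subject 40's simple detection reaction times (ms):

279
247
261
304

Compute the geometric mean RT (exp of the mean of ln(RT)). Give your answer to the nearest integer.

ln(RT): 5.6312, 5.5094, 5.5645, 5.7170
Mean ln(RT) = 22.4221/4 = 5.60554
Geometric mean = exp(5.60554) = 271.93 ms

272 ms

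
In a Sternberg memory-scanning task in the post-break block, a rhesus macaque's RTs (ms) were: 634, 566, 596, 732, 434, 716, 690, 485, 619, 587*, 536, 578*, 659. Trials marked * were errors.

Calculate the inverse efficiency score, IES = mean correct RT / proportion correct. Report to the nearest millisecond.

716 ms

Correct trials (n=11): 634, 566, 596, 732, 434, 716, 690, 485, 619, 536, 659
Mean correct RT = 6667/11 = 606.0909 ms
Proportion correct = 11/13
IES = 606.0909 / (11/13) = 716.289 ms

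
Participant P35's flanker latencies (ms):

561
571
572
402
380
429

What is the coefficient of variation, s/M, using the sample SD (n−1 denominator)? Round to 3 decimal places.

n = 6, Σ = 2915, M = 485.8333
Σ(x−M)² = 41786.833; s = √(41786.833/5) = 91.4186
CV = 91.4186 / 485.8333 = 0.18817

0.188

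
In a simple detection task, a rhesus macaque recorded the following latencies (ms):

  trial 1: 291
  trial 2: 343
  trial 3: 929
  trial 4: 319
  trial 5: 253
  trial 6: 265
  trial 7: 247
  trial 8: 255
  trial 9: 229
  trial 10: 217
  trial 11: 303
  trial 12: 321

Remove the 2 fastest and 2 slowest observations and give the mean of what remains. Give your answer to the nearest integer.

Sorted: 217, 229, 247, 253, 255, 265, 291, 303, 319, 321, 343, 929
Drop lowest 2 (217, 229) and highest 2 (343, 929)
Remaining (n=8): Σ = 2254, mean = 2254/8 = 281.750

282 ms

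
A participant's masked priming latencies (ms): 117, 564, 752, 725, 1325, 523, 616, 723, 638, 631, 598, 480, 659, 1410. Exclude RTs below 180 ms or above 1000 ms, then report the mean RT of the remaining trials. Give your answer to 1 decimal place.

628.1 ms

Excluded: 117, 1325, 1410
Retained (n=11): Σ = 6909
Mean = 6909/11 = 628.0909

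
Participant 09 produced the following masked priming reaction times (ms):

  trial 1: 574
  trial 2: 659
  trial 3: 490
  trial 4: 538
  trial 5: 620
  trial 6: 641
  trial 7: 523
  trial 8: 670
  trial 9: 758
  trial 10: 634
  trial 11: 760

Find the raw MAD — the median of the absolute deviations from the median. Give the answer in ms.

Sorted: 490, 523, 538, 574, 620, 634, 641, 659, 670, 758, 760 → median = 634
|x − 634|: 60, 25, 144, 96, 14, 7, 111, 36, 124, 0, 126
Sorted deviations: 0, 7, 14, 25, 36, 60, 96, 111, 124, 126, 144 → MAD = 60

60 ms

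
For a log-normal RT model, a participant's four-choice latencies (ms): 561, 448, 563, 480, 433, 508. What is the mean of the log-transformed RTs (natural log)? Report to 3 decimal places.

ln(RT): 6.3297, 6.1048, 6.3333, 6.1738, 6.0707, 6.2305
Σ ln(RT) = 37.2428
Mean = 37.2428/6 = 6.20713

6.207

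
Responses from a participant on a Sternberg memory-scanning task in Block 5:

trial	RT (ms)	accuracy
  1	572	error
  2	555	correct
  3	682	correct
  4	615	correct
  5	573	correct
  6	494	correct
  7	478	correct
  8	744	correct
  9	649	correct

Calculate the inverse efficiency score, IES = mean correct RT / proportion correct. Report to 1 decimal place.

Correct trials (n=8): 555, 682, 615, 573, 494, 478, 744, 649
Mean correct RT = 4790/8 = 598.7500 ms
Proportion correct = 8/9
IES = 598.7500 / (8/9) = 673.594 ms

673.6 ms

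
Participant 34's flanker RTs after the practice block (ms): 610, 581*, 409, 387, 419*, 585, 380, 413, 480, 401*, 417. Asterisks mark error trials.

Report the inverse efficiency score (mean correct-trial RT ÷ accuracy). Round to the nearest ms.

Correct trials (n=8): 610, 409, 387, 585, 380, 413, 480, 417
Mean correct RT = 3681/8 = 460.1250 ms
Proportion correct = 8/11
IES = 460.1250 / (8/11) = 632.672 ms

633 ms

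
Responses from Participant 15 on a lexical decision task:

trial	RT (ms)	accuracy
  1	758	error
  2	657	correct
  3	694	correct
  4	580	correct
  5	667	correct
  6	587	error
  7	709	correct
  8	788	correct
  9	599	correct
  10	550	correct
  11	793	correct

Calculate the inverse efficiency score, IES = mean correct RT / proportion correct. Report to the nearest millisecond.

Correct trials (n=9): 657, 694, 580, 667, 709, 788, 599, 550, 793
Mean correct RT = 6037/9 = 670.7778 ms
Proportion correct = 9/11
IES = 670.7778 / (9/11) = 819.840 ms

820 ms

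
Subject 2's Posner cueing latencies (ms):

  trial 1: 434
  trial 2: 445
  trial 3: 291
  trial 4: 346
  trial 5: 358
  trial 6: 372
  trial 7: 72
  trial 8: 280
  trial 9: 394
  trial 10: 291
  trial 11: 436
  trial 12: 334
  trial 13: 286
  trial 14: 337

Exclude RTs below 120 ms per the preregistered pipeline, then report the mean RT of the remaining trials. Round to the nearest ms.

354 ms

Excluded: 72
Retained (n=13): Σ = 4604
Mean = 4604/13 = 354.1538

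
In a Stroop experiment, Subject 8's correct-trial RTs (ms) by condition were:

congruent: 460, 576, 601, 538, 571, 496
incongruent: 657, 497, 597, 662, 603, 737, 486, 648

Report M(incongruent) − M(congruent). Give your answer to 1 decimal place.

70.5 ms

M(congruent) = 3242/6 = 540.333
M(incongruent) = 4887/8 = 610.875
Difference = 610.875 − 540.333 = 70.542 ms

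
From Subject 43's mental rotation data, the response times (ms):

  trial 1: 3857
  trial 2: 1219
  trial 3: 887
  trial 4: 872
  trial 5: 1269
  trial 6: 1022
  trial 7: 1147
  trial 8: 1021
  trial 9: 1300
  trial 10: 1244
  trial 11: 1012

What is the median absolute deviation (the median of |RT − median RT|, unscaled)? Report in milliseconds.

126 ms

Sorted: 872, 887, 1012, 1021, 1022, 1147, 1219, 1244, 1269, 1300, 3857 → median = 1147
|x − 1147|: 2710, 72, 260, 275, 122, 125, 0, 126, 153, 97, 135
Sorted deviations: 0, 72, 97, 122, 125, 126, 135, 153, 260, 275, 2710 → MAD = 126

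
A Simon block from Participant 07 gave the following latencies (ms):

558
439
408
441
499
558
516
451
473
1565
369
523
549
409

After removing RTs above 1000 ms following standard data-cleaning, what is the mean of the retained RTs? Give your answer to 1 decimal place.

Excluded: 1565
Retained (n=13): Σ = 6193
Mean = 6193/13 = 476.3846

476.4 ms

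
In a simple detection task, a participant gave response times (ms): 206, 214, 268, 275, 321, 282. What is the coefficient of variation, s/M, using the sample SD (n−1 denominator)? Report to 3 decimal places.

n = 6, Σ = 1566, M = 261.0000
Σ(x−M)² = 9520.000; s = √(9520.000/5) = 43.6348
CV = 43.6348 / 261.0000 = 0.16718

0.167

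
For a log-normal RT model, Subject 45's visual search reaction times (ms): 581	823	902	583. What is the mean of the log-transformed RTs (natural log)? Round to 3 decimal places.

6.563

ln(RT): 6.3648, 6.7130, 6.8046, 6.3682
Σ ln(RT) = 26.2505
Mean = 26.2505/4 = 6.56263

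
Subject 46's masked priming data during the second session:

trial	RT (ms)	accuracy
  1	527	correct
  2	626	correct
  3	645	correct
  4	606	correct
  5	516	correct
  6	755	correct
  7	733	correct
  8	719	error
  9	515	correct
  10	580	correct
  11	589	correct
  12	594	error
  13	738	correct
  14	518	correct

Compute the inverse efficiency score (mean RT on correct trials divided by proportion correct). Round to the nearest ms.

714 ms

Correct trials (n=12): 527, 626, 645, 606, 516, 755, 733, 515, 580, 589, 738, 518
Mean correct RT = 7348/12 = 612.3333 ms
Proportion correct = 12/14
IES = 612.3333 / (12/14) = 714.389 ms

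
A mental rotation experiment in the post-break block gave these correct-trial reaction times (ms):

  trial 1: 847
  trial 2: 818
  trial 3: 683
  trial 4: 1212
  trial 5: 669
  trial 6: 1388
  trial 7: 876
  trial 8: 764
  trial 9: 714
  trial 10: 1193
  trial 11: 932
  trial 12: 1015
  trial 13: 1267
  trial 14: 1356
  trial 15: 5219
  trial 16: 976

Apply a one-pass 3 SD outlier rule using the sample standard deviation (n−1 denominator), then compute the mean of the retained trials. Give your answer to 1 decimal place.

980.7 ms

n = 16, ΣRT = 19929, M = 1245.562
Σ(x−M)² = 17690783.94; s = √(17690783.94/15) = 1085.995
Cutoffs: 1245.562 ± 3·1085.995 → [-2012.4, 4503.5]
Outside: 5219 → excluded.
Retained (n=15): Σ = 14710, mean = 14710/15 = 980.667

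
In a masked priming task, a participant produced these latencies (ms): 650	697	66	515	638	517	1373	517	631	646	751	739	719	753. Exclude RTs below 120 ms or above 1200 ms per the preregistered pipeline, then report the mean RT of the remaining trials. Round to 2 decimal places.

647.75 ms

Excluded: 66, 1373
Retained (n=12): Σ = 7773
Mean = 7773/12 = 647.7500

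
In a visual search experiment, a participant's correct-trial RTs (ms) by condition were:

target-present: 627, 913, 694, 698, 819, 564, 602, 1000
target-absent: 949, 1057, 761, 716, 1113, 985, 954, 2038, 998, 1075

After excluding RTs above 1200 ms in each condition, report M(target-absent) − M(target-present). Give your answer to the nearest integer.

217 ms

target-absent: exclude 2038
M(target-present) = 5917/8 = 739.625
M(target-absent) = 8608/9 = 956.444
Difference = 956.444 − 739.625 = 216.819 ms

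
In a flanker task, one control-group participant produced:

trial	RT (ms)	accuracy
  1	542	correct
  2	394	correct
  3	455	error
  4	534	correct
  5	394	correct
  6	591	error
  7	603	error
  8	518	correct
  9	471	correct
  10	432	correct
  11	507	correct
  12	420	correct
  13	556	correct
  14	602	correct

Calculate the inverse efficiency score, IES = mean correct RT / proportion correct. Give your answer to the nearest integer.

Correct trials (n=11): 542, 394, 534, 394, 518, 471, 432, 507, 420, 556, 602
Mean correct RT = 5370/11 = 488.1818 ms
Proportion correct = 11/14
IES = 488.1818 / (11/14) = 621.322 ms

621 ms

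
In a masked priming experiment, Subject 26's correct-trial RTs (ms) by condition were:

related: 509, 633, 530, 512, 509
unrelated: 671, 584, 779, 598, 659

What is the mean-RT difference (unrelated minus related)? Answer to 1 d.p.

119.6 ms

M(related) = 2693/5 = 538.600
M(unrelated) = 3291/5 = 658.200
Difference = 658.200 − 538.600 = 119.600 ms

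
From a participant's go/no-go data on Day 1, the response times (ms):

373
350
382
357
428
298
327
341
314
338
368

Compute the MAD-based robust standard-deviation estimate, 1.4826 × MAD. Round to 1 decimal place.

Sorted: 298, 314, 327, 338, 341, 350, 357, 368, 373, 382, 428 → median = 350
|x − 350| sorted: 0, 7, 9, 12, 18, 23, 23, 32, 36, 52, 78 → MAD = 23
Robust SD ≈ 1.4826 × 23 = 34.100

34.1 ms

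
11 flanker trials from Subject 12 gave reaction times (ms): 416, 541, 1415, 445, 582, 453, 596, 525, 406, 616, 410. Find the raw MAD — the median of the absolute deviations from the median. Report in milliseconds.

Sorted: 406, 410, 416, 445, 453, 525, 541, 582, 596, 616, 1415 → median = 525
|x − 525|: 109, 16, 890, 80, 57, 72, 71, 0, 119, 91, 115
Sorted deviations: 0, 16, 57, 71, 72, 80, 91, 109, 115, 119, 890 → MAD = 80

80 ms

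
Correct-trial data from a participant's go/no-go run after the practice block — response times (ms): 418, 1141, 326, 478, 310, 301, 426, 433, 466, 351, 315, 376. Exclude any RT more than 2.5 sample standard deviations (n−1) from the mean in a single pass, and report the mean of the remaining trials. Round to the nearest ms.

382 ms

n = 12, ΣRT = 5341, M = 445.083
Σ(x−M)² = 570798.92; s = √(570798.92/11) = 227.796
Cutoffs: 445.083 ± 2.5·227.796 → [-124.4, 1014.6]
Outside: 1141 → excluded.
Retained (n=11): Σ = 4200, mean = 4200/11 = 381.818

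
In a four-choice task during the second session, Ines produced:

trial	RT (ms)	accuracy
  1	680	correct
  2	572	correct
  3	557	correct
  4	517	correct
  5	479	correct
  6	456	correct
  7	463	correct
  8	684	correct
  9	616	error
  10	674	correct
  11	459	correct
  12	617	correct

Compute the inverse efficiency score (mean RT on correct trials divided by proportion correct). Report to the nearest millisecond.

Correct trials (n=11): 680, 572, 557, 517, 479, 456, 463, 684, 674, 459, 617
Mean correct RT = 6158/11 = 559.8182 ms
Proportion correct = 11/12
IES = 559.8182 / (11/12) = 610.711 ms

611 ms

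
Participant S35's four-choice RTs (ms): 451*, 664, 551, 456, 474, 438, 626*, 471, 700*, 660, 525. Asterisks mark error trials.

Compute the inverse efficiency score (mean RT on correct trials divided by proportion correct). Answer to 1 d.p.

Correct trials (n=8): 664, 551, 456, 474, 438, 471, 660, 525
Mean correct RT = 4239/8 = 529.8750 ms
Proportion correct = 8/11
IES = 529.8750 / (8/11) = 728.578 ms

728.6 ms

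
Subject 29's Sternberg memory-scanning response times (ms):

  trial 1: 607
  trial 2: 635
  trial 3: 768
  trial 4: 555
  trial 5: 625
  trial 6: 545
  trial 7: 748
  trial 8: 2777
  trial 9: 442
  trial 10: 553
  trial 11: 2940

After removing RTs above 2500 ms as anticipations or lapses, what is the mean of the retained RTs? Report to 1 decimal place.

Excluded: 2777, 2940
Retained (n=9): Σ = 5478
Mean = 5478/9 = 608.6667

608.7 ms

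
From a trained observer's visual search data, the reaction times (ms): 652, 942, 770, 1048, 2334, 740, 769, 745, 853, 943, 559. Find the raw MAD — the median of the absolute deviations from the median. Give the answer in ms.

118 ms

Sorted: 559, 652, 740, 745, 769, 770, 853, 942, 943, 1048, 2334 → median = 770
|x − 770|: 118, 172, 0, 278, 1564, 30, 1, 25, 83, 173, 211
Sorted deviations: 0, 1, 25, 30, 83, 118, 172, 173, 211, 278, 1564 → MAD = 118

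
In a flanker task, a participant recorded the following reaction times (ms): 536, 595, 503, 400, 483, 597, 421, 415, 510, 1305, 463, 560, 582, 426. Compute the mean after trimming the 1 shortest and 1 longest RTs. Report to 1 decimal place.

507.6 ms

Sorted: 400, 415, 421, 426, 463, 483, 503, 510, 536, 560, 582, 595, 597, 1305
Drop lowest 1 (400) and highest 1 (1305)
Remaining (n=12): Σ = 6091, mean = 6091/12 = 507.583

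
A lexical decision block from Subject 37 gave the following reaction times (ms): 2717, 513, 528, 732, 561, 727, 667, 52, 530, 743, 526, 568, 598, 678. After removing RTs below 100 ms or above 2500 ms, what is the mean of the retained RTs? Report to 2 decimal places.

614.25 ms

Excluded: 52, 2717
Retained (n=12): Σ = 7371
Mean = 7371/12 = 614.2500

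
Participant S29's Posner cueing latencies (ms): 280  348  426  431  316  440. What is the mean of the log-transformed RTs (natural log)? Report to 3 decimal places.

5.908

ln(RT): 5.6348, 5.8522, 6.0544, 6.0661, 5.7557, 6.0868
Σ ln(RT) = 35.4501
Mean = 35.4501/6 = 5.90834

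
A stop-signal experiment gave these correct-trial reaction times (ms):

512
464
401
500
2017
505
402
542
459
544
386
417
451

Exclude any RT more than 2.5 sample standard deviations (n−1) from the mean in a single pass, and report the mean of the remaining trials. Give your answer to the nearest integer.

465 ms

n = 13, ΣRT = 7600, M = 584.615
Σ(x−M)² = 2256749.08; s = √(2256749.08/12) = 433.662
Cutoffs: 584.615 ± 2.5·433.662 → [-499.5, 1668.8]
Outside: 2017 → excluded.
Retained (n=12): Σ = 5583, mean = 5583/12 = 465.250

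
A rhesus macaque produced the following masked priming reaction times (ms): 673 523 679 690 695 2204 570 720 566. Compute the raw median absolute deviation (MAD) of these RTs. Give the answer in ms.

41 ms

Sorted: 523, 566, 570, 673, 679, 690, 695, 720, 2204 → median = 679
|x − 679|: 6, 156, 0, 11, 16, 1525, 109, 41, 113
Sorted deviations: 0, 6, 11, 16, 41, 109, 113, 156, 1525 → MAD = 41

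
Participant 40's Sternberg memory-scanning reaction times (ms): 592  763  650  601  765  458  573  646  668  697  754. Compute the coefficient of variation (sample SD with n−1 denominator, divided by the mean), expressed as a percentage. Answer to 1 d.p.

n = 11, Σ = 7167, M = 651.5455
Σ(x−M)² = 87890.727; s = √(87890.727/10) = 93.7501
CV = 93.7501 / 651.5455 = 0.14389 = 14.389%

14.4%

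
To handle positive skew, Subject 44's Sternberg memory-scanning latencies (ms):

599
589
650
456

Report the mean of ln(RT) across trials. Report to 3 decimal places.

ln(RT): 6.3953, 6.3784, 6.4770, 6.1225
Σ ln(RT) = 25.3732
Mean = 25.3732/4 = 6.34329

6.343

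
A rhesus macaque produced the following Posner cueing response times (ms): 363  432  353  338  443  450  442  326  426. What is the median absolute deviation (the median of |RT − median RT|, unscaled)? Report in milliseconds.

Sorted: 326, 338, 353, 363, 426, 432, 442, 443, 450 → median = 426
|x − 426|: 63, 6, 73, 88, 17, 24, 16, 100, 0
Sorted deviations: 0, 6, 16, 17, 24, 63, 73, 88, 100 → MAD = 24

24 ms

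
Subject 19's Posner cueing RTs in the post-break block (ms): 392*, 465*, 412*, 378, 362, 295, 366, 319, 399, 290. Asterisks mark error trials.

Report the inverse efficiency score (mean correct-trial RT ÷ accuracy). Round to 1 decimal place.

Correct trials (n=7): 378, 362, 295, 366, 319, 399, 290
Mean correct RT = 2409/7 = 344.1429 ms
Proportion correct = 7/10
IES = 344.1429 / (7/10) = 491.633 ms

491.6 ms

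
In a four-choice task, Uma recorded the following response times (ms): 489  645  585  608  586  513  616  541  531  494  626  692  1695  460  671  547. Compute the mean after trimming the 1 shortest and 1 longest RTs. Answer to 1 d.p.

Sorted: 460, 489, 494, 513, 531, 541, 547, 585, 586, 608, 616, 626, 645, 671, 692, 1695
Drop lowest 1 (460) and highest 1 (1695)
Remaining (n=14): Σ = 8144, mean = 8144/14 = 581.714

581.7 ms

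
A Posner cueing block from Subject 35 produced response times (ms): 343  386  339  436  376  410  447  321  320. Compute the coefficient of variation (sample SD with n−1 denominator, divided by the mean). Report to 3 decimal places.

0.128

n = 9, Σ = 3378, M = 375.3333
Σ(x−M)² = 18512.000; s = √(18512.000/8) = 48.1041
CV = 48.1041 / 375.3333 = 0.12816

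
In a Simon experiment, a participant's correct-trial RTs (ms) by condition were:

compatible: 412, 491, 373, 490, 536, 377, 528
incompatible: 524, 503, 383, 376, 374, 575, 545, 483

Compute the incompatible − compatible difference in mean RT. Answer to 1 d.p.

M(compatible) = 3207/7 = 458.143
M(incompatible) = 3763/8 = 470.375
Difference = 470.375 − 458.143 = 12.232 ms

12.2 ms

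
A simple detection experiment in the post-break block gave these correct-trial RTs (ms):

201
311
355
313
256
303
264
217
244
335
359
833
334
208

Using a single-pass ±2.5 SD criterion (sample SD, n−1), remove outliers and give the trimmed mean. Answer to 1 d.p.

n = 14, ΣRT = 4533, M = 323.786
Σ(x−M)² = 316876.36; s = √(316876.36/13) = 156.125
Cutoffs: 323.786 ± 2.5·156.125 → [-66.5, 714.1]
Outside: 833 → excluded.
Retained (n=13): Σ = 3700, mean = 3700/13 = 284.615

284.6 ms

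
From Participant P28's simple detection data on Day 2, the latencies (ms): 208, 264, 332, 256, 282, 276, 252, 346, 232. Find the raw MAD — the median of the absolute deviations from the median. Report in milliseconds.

18 ms

Sorted: 208, 232, 252, 256, 264, 276, 282, 332, 346 → median = 264
|x − 264|: 56, 0, 68, 8, 18, 12, 12, 82, 32
Sorted deviations: 0, 8, 12, 12, 18, 32, 56, 68, 82 → MAD = 18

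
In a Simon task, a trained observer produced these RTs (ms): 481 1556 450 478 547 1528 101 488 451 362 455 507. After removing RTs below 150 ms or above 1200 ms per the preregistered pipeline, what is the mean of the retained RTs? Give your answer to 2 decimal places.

Excluded: 101, 1528, 1556
Retained (n=9): Σ = 4219
Mean = 4219/9 = 468.7778

468.78 ms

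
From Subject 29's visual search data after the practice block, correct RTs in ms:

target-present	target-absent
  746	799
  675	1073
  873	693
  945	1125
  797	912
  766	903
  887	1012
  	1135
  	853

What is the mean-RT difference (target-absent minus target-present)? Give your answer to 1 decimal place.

M(target-present) = 5689/7 = 812.714
M(target-absent) = 8505/9 = 945.000
Difference = 945.000 − 812.714 = 132.286 ms

132.3 ms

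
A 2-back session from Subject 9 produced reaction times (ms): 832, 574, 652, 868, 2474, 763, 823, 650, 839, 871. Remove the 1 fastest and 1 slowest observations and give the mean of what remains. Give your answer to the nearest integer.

Sorted: 574, 650, 652, 763, 823, 832, 839, 868, 871, 2474
Drop lowest 1 (574) and highest 1 (2474)
Remaining (n=8): Σ = 6298, mean = 6298/8 = 787.250

787 ms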